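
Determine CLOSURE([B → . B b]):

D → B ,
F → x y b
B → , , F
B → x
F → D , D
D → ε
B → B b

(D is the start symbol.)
{ [B → . , , F], [B → . B b], [B → . x] }

Start with: [B → . B b]
  [B → . B b] has the dot before B: add [B → . , , F], [B → . x]
No further items can be added.

CLOSURE = { [B → . , , F], [B → . B b], [B → . x] }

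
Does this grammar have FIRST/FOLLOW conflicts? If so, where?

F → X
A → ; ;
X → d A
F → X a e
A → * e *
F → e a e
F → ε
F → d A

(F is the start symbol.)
No FIRST/FOLLOW conflicts.

Nullable non-terminals: F.
FIRST sets used below: FIRST(X) = { 'd' }

F: nullable alternative(s) F → ε; FOLLOW(F) = { $ }
  F → X: FIRST \ {ε} = { 'd' } — disjoint from FOLLOW(F)
  F → X a e: FIRST \ {ε} = { 'd' } — disjoint from FOLLOW(F)
  F → e a e: FIRST \ {ε} = { 'e' } — disjoint from FOLLOW(F)
  F → ε: FIRST \ {ε} = { } — this is the only nullable alternative, skip
  F → d A: FIRST \ {ε} = { 'd' } — disjoint from FOLLOW(F)

A, X have no nullable alternative, so no FIRST/FOLLOW check is needed there.

No FIRST/FOLLOW conflicts found.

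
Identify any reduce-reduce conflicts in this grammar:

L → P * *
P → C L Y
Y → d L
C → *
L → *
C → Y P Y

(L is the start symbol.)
Augment with L' → L and build the canonical LR(0) collection (I0 = CLOSURE({[L' → . L]}), then GOTO on every symbol after a dot until no new states appear). It has 15 states:
  I0: { [C → . *], [C → . Y P Y], [L → . *], [L → . P * *], [L' → . L], [P → . C L Y], [Y → . d L] }  — shift
  I1: { [C → * .], [L → * .] }  — 2 reduces
  I2: { [C → . *], [C → . Y P Y], [L → . *], [L → . P * *], [P → . C L Y], [P → C . L Y], [Y → . d L] }  — shift
  I3: { [L' → L .] }  — accept
  I4: { [L → P . * *] }  — shift
  I5: { [C → . *], [C → . Y P Y], [C → Y . P Y], [P → . C L Y], [Y → . d L] }  — shift
  I6: { [C → . *], [C → . Y P Y], [L → . *], [L → . P * *], [P → . C L Y], [Y → . d L], [Y → d . L] }  — shift
  I7: { [Y → d L .] }  — reduce
  I8: { [C → * .] }  — reduce
  I9: { [C → Y P . Y], [Y → . d L] }  — shift
  I10: { [C → Y P Y .] }  — reduce
  I11: { [L → P * . *] }  — shift
  I12: { [L → P * * .] }  — reduce
  I13: { [P → C L . Y], [Y → . d L] }  — shift
  I14: { [P → C L Y .] }  — reduce

I1 contains complete items [C → * .], [L → * .] — reduce-reduce conflict.

Answer: Yes — I1: [C → * .] vs [L → * .]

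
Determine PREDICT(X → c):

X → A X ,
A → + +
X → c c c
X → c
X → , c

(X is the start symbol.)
{ 'c' }

PREDICT(X → c) = (FIRST(RHS) \ {ε}) ∪ (FOLLOW(X) if ε ∈ FIRST(RHS), i.e. RHS ⇒* ε)
FIRST(c) = { 'c' }
ε ∉ FIRST(c), so FOLLOW(X) is not added.
PREDICT(X → c) = { 'c' }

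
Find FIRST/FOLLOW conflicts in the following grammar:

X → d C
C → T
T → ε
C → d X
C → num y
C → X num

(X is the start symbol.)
A FIRST/FOLLOW conflict occurs when a non-terminal N has a nullable alternative N → β (β ⇒* ε) and another alternative N → α with FIRST(α) ∩ FOLLOW(N) ≠ ∅: on such a lookahead the parser cannot decide between expanding α and letting N vanish via β.

Nullable non-terminals: C, T.
FIRST sets used below: FIRST(T) = { ε }, FIRST(X) = { 'd' }

C: nullable alternative(s) C → T; FOLLOW(C) = { $, 'num' }
  C → T: FIRST \ {ε} = { } — this is the only nullable alternative, skip
  C → d X: FIRST \ {ε} = { 'd' } — disjoint from FOLLOW(C)
  C → num y: FIRST \ {ε} = { 'num' } — overlaps FOLLOW(C) on { 'num' }: CONFLICT
  C → X num: FIRST \ {ε} = { 'd' } — disjoint from FOLLOW(C)
T has a nullable alternative but only one production, so nothing to check.

X has no nullable alternative, so no FIRST/FOLLOW check is needed there.

So the grammar has 1 FIRST/FOLLOW conflict (marked CONFLICT above).

Answer: Yes. C → num y with FOLLOW(C) on { 'num' }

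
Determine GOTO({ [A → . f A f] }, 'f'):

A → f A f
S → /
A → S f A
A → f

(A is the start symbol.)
{ [A → . S f A], [A → . f A f], [A → . f], [A → f . A f], [S → . /] }

GOTO(I, 'f') = CLOSURE({ [A → αX.β] : [A → α.Xβ] ∈ I, X = 'f' })

Items with dot before 'f', with the dot advanced:
  [A → . f A f] → [A → f . A f]
Closure of the advanced items:
  [A → f . A f] has the dot before A: add [A → . f A f], [A → . S f A], [A → . f]
  [A → . S f A] has the dot before S: add [S → . /]

GOTO = { [A → . S f A], [A → . f A f], [A → . f], [A → f . A f], [S → . /] }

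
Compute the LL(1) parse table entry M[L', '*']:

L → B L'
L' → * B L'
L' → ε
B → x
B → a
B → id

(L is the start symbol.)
L' → * B L'

To find M[L', '*'], we find productions for L' where '*' is in the predict set (PREDICT(N → α) = (FIRST(α) \ {ε}) ∪ (FOLLOW(N) if α ⇒* ε)).

Relevant sets:
  FOLLOW(L') = { $ }

L' → * B L': PREDICT = { '*' }
  '*' is in predict set, so this production goes in M[L', '*']
L' → ε: PREDICT = { $ }

M[L', '*'] = L' → * B L'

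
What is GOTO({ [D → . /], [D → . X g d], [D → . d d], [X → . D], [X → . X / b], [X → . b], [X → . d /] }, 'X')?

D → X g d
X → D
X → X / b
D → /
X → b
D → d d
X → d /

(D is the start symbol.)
{ [D → X . g d], [X → X . / b] }

GOTO(I, 'X') = CLOSURE({ [A → αX.β] : [A → α.Xβ] ∈ I, X = 'X' })

Items with dot before 'X', with the dot advanced:
  [D → . X g d] → [D → X . g d]
  [X → . X / b] → [X → X . / b]
Closure adds nothing (no advanced item has the dot before a non-terminal).

GOTO = { [D → X . g d], [X → X . / b] }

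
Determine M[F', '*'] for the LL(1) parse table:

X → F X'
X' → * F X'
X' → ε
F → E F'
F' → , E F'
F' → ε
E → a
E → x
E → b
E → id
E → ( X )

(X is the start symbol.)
To find M[F', '*'], we find productions for F' where '*' is in the predict set (PREDICT(N → α) = (FIRST(α) \ {ε}) ∪ (FOLLOW(N) if α ⇒* ε)).

Relevant sets:
  FOLLOW(F') = { $, ')', '*' }

F' → , E F': PREDICT = { ',' }
F' → ε: PREDICT = { $, ')', '*' }
  '*' is in predict set, so this production goes in M[F', '*']

M[F', '*'] = F' → ε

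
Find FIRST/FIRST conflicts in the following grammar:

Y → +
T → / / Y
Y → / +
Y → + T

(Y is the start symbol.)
A FIRST/FIRST conflict occurs when two productions N → α and N → β for the same non-terminal have FIRST(α) ∩ FIRST(β) ≠ ∅ (with ε ∈ FIRST of a nullable right-hand side, so two nullable alternatives also conflict).

Productions for Y:
  Y → +: FIRST = { '+' }
  Y → / +: FIRST = { '/' }
  Y → + T: FIRST = { '+' }
T has only one production, so no FIRST/FIRST conflict is possible there.

Conflict for Y: Y → + and Y → + T
  Overlap: { '+' }

Answer: Yes. Y → '+' / Y → '+' T on { '+' }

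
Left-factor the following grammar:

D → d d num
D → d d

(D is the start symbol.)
D → d d D'
D' → num
D' → ε

Left-factoring transforms A → αβ₁ | αβ₂ into A → αA' and A' → β₁ | β₂
(α is the longest common prefix among the alternatives). Repeat until
no nonterminal has two alternatives with a common prefix.

Round 1: D has alternatives sharing prefix 'd d'. Introduce D': D → d d D'
  Add: D' → num
  Add: D' → ε

No remaining common prefixes — done.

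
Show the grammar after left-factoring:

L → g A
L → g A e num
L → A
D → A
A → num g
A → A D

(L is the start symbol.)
L → g A L'
L' → ε
L' → e num
L → A
D → A
A → num g
A → A D

Left-factoring transforms A → αβ₁ | αβ₂ into A → αA' and A' → β₁ | β₂
(α is the longest common prefix among the alternatives). Repeat until
no nonterminal has two alternatives with a common prefix.

Round 1: L has alternatives sharing prefix 'g A'. Introduce L': L → g A L'
  Add: L' → ε
  Add: L' → e num

No remaining common prefixes — done.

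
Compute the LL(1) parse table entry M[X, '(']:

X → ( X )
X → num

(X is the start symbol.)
X → ( X )

To find M[X, '('], we find productions for X where '(' is in the predict set (PREDICT(N → α) = (FIRST(α) \ {ε}) ∪ (FOLLOW(N) if α ⇒* ε)).

X → ( X ): PREDICT = { '(' }
  '(' is in predict set, so this production goes in M[X, '(']
X → num: PREDICT = { 'num' }

M[X, '('] = X → ( X )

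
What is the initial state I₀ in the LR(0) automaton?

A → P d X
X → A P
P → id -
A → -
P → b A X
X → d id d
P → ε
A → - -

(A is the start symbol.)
{ [A → . - -], [A → . -], [A → . P d X], [A' → . A], [P → . b A X], [P → . id -], [P → .] }

First, augment the grammar with A' → A
I₀ = CLOSURE({ [A' → . A] }):
  [A' → . A] has the dot before A: add [A → . P d X], [A → . -], [A → . - -]
  [A → . P d X] has the dot before P: add [P → . id -], [P → . b A X], [P → .]
No further items can be added.

I₀ = { [A → . - -], [A → . -], [A → . P d X], [A' → . A], [P → . b A X], [P → . id -], [P → .] }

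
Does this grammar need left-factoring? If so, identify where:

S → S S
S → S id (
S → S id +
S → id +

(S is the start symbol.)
Yes, S has productions with common prefix 'S'

Left-factoring is needed when two productions for the same non-terminal
share a common prefix on the right-hand side.

Productions for S:
  S → S S
  S → S id (
  S → S id +
  S → id +

Found common prefix 'S' in productions for S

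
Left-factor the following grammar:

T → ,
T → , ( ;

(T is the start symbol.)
Left-factoring transforms A → αβ₁ | αβ₂ into A → αA' and A' → β₁ | β₂
(α is the longest common prefix among the alternatives). Repeat until
no nonterminal has two alternatives with a common prefix.

Round 1: T has alternatives sharing prefix ','. Introduce T': T → , T'
  Add: T' → ε
  Add: T' → ( ;

No remaining common prefixes — done.

Resulting grammar:
T → , T'
T' → ε
T' → ( ;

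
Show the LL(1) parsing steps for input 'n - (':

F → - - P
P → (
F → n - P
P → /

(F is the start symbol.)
Stack is shown with the top on the left.

Stack    Input    Action
------------------------
F $      n - ( $  output F → n - P
n - P $  n - ( $  match 'n'
- P $    - ( $    match '-'
P $      ( $      output P → (
( $      ( $      match '('
$        $        accept

The string is accepted.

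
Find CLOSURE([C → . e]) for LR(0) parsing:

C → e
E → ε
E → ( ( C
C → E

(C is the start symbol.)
To compute CLOSURE, for each item [A → α.Bβ] where B is a non-terminal, add [B → .γ] for all productions B → γ; repeat for the newly added items until nothing changes.

Start with: [C → . e]
The dot precedes the terminal e, so nothing is added.

CLOSURE = { [C → . e] }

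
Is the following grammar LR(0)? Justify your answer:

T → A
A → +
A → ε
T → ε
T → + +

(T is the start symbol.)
Augment with T' → T and build the canonical LR(0) collection (I0 = CLOSURE({[T' → . T]}), then GOTO on every symbol after a dot until no new states appear). It has 5 states:
  I0: { [A → . +], [A → .], [T → . + +], [T → . A], [T → .], [T' → . T] }  — shift, 2 reduces
  I1: { [A → + .], [T → + . +] }  — shift, reduce
  I2: { [T → A .] }  — reduce
  I3: { [T' → T .] }  — accept
  I4: { [T → + + .] }  — reduce

Conflict in state I0:
  Shift-reduce conflict between [A → .] and [A → . +]
So the grammar is NOT LR(0).

Answer: No. Shift-reduce conflict between [A → .] and [A → . +]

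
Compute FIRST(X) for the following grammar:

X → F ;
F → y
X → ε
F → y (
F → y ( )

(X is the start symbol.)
{ 'y', ε }

To compute FIRST(X), examine every production with X on the left-hand side, reading each right-hand side left to right until a non-nullable symbol is reached.

FIRST sets of the other non-terminals involved (by the same procedure, iterated to a fixed point):
  FIRST(F) = { 'y' }

From X → F ;:
  - F is a non-terminal: add FIRST(F) \ {ε} = { 'y' }
    F is not nullable, so stop
From X → ε:
  - ε-production, so ε ∈ FIRST(X)

Collecting: FIRST(X) = { 'y', ε }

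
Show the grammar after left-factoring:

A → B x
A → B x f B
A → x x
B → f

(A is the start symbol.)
A → B x A'
A' → ε
A' → f B
A → x x
B → f

Left-factoring transforms A → αβ₁ | αβ₂ into A → αA' and A' → β₁ | β₂
(α is the longest common prefix among the alternatives). Repeat until
no nonterminal has two alternatives with a common prefix.

Round 1: A has alternatives sharing prefix 'B x'. Introduce A': A → B x A'
  Add: A' → ε
  Add: A' → f B

No remaining common prefixes — done.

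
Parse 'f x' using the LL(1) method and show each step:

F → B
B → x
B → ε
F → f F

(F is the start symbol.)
Stack is shown with the top on the left.

Stack  Input  Action
--------------------
F $    f x $  output F → f F
f F $  f x $  match 'f'
F $    x $    output F → B
B $    x $    output B → x
x $    x $    match 'x'
$      $      accept

The string is accepted.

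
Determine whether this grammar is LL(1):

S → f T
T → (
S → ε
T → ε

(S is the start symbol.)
A grammar is LL(1) if for each non-terminal N with multiple productions, the predict sets of those productions are pairwise disjoint, where PREDICT(N → α) = (FIRST(α) \ {ε}) ∪ (FOLLOW(N) if α ⇒* ε).

Relevant sets:
  FOLLOW(S) = { $ }
  FOLLOW(T) = { $ }

For S:
  PREDICT(S → f T) = { 'f' }
  PREDICT(S → ε) = { $ }
For T:
  PREDICT(T → '(') = { '(' }
  PREDICT(T → ε) = { $ }

All predict sets are disjoint. The grammar IS LL(1).

Answer: Yes, the grammar is LL(1).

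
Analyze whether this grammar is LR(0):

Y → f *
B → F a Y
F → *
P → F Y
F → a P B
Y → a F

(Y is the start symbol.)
Yes, the grammar is LR(0)

A grammar is LR(0) if no state in the canonical LR(0) collection has:
  - both a shift item (dot before a terminal) and a complete item (shift-reduce conflict), or
  - two or more complete items (reduce-reduce conflict; the accept item [Y' → Y .] counts as a complete item here).

Augment with Y' → Y and build the canonical LR(0) collection (I0 = CLOSURE({[Y' → . Y]}), then GOTO on every symbol after a dot until no new states appear). It has 15 states:
  I0: { [Y → . a F], [Y → . f *], [Y' → . Y] }  — shift
  I1: { [Y' → Y .] }  — accept
  I2: { [F → . *], [F → . a P B], [Y → a . F] }  — shift
  I3: { [Y → f . *] }  — shift
  I4: { [Y → f * .] }  — reduce
  I5: { [F → * .] }  — reduce
  I6: { [Y → a F .] }  — reduce
  I7: { [F → . *], [F → . a P B], [F → a . P B], [P → . F Y] }  — shift
  I8: { [P → F . Y], [Y → . a F], [Y → . f *] }  — shift
  I9: { [B → . F a Y], [F → . *], [F → . a P B], [F → a P . B] }  — shift
  I10: { [F → a P B .] }  — reduce
  I11: { [B → F . a Y] }  — shift
  I12: { [B → F a . Y], [Y → . a F], [Y → . f *] }  — shift
  I13: { [B → F a Y .] }  — reduce
  I14: { [P → F Y .] }  — reduce

Every state is either a pure shift/goto state or contains exactly one complete item and nothing to shift — no conflicts. The grammar is LR(0).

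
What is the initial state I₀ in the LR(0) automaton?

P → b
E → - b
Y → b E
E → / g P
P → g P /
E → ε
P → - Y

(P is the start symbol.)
First, augment the grammar with P' → P
I₀ = CLOSURE({ [P' → . P] }):
  [P' → . P] has the dot before P: add [P → . b], [P → . g P /], [P → . - Y]
No further items can be added.

I₀ = { [P → . - Y], [P → . b], [P → . g P /], [P' → . P] }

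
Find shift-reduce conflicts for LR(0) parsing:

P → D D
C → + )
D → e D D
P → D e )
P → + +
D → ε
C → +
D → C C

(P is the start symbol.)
A shift-reduce conflict occurs when an LR(0) state has both:
  - a complete (reduce) item [A → α .] (dot at the end), and
  - a shift item [B → β . c γ] (dot before a terminal).

Augment with P' → P and build the canonical LR(0) collection (I0 = CLOSURE({[P' → . P]}), then GOTO on every symbol after a dot until no new states appear). It has 15 states:
  I0: { [C → . + )], [C → . +], [D → . C C], [D → . e D D], [D → .], [P → . + +], [P → . D D], [P → . D e )], [P' → . P] }  — shift, reduce
  I1: { [C → + . )], [C → + .], [P → + . +] }  — shift, reduce
  I2: { [C → . + )], [C → . +], [D → C . C] }  — shift
  I3: { [C → . + )], [C → . +], [D → . C C], [D → . e D D], [D → .], [P → D . D], [P → D . e )] }  — shift, reduce
  I4: { [P' → P .] }  — accept
  I5: { [C → . + )], [C → . +], [D → . C C], [D → . e D D], [D → .], [D → e . D D] }  — shift, reduce
  I6: { [C → + . )], [C → + .] }  — shift, reduce
  I7: { [C → . + )], [C → . +], [D → . C C], [D → . e D D], [D → .], [D → e D . D] }  — shift, reduce
  I8: { [D → e D D .] }  — reduce
  I9: { [C → + ) .] }  — reduce
  I10: { [P → D D .] }  — reduce
  I11: { [C → . + )], [C → . +], [D → . C C], [D → . e D D], [D → .], [D → e . D D], [P → D e . )] }  — shift, reduce
  I12: { [P → D e ) .] }  — reduce
  I13: { [D → C C .] }  — reduce
  I14: { [P → + + .] }  — reduce

I0 contains reduce item [D → .] and shift items [C → . +], [C → . + )], [D → . e D D], [P → . + +] — shift-reduce conflict.
I1 contains reduce item [C → + .] and shift items [C → + . )], [P → + . +] — shift-reduce conflict.
I3 contains reduce item [D → .] and shift items [C → . +], [C → . + )], [D → . e D D], [P → D . e )] — shift-reduce conflict.
I5 contains reduce item [D → .] and shift items [C → . +], [C → . + )], [D → . e D D] — shift-reduce conflict.
I6 contains reduce item [C → + .] and shift item [C → + . )] — shift-reduce conflict.
I7 contains reduce item [D → .] and shift items [C → . +], [C → . + )], [D → . e D D] — shift-reduce conflict.
I11 contains reduce item [D → .] and shift items [C → . +], [C → . + )], [D → . e D D], [P → D e . )] — shift-reduce conflict.

Answer: Yes — I0: [D → .] vs [C → . +]; I1: [C → + .] vs [C → + . )]; I3: [D → .] vs [C → . +]; I5: [D → .] vs [C → . +]; I6: [C → + .] vs [C → + . )]; I7: [D → .] vs [C → . +]; I11: [D → .] vs [C → . +]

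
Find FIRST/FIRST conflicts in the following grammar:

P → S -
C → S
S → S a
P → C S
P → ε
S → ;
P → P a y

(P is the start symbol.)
Yes. P → S '-' / P → C S on { ';' }; P → S '-' / P → P a y on { ';' }; P → C S / P → P a y on { ';' }; S → S a / S → ';' on { ';' }

A FIRST/FIRST conflict occurs when two productions N → α and N → β for the same non-terminal have FIRST(α) ∩ FIRST(β) ≠ ∅ (with ε ∈ FIRST of a nullable right-hand side, so two nullable alternatives also conflict).

FIRST sets of the non-terminals at (or reachable through a nullable prefix from) the front of some alternative:
  FIRST(S) = { ';' }
  FIRST(C) = { ';' }
  FIRST(P) = { ';', 'a', ε }

Productions for P:
  P → S -: FIRST = { ';' }
  P → C S: FIRST = { ';' }
  P → ε: FIRST = { ε }
  P → P a y: FIRST = { ';', 'a' }
Productions for S:
  S → S a: FIRST = { ';' }
  S → ;: FIRST = { ';' }
C has only one production, so no FIRST/FIRST conflict is possible there.

Conflict for P: P → S - and P → C S
  Overlap: { ';' }
Conflict for P: P → S - and P → P a y
  Overlap: { ';' }
Conflict for P: P → C S and P → P a y
  Overlap: { ';' }
Conflict for S: S → S a and S → ;
  Overlap: { ';' }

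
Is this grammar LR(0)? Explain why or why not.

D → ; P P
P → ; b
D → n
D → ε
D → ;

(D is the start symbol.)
No. Shift-reduce conflict between [D → .] and [D → . ;]

A grammar is LR(0) if no state in the canonical LR(0) collection has:
  - both a shift item (dot before a terminal) and a complete item (shift-reduce conflict), or
  - two or more complete items (reduce-reduce conflict; the accept item [D' → D .] counts as a complete item here).

Augment with D' → D and build the canonical LR(0) collection (I0 = CLOSURE({[D' → . D]}), then GOTO on every symbol after a dot until no new states appear). It has 8 states:
  I0: { [D → . ; P P], [D → . ;], [D → . n], [D → .], [D' → . D] }  — shift, reduce
  I1: { [D → ; . P P], [D → ; .], [P → . ; b] }  — shift, reduce
  I2: { [D' → D .] }  — accept
  I3: { [D → n .] }  — reduce
  I4: { [P → ; . b] }  — shift
  I5: { [D → ; P . P], [P → . ; b] }  — shift
  I6: { [D → ; P P .] }  — reduce
  I7: { [P → ; b .] }  — reduce

Conflict in state I0:
  Shift-reduce conflict between [D → .] and [D → . ;]
So the grammar is NOT LR(0).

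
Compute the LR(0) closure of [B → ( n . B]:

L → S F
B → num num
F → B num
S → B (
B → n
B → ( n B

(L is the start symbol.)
To compute CLOSURE, for each item [A → α.Bβ] where B is a non-terminal, add [B → .γ] for all productions B → γ; repeat for the newly added items until nothing changes.

Start with: [B → ( n . B]
  [B → ( n . B] has the dot before B: add [B → . num num], [B → . n], [B → . ( n B]
No further items can be added.

CLOSURE = { [B → ( n . B], [B → . ( n B], [B → . n], [B → . num num] }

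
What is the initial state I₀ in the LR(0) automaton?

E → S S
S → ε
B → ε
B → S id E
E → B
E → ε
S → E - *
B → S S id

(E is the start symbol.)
{ [B → . S S id], [B → . S id E], [B → .], [E → . B], [E → . S S], [E → .], [E' → . E], [S → . E - *], [S → .] }

First, augment the grammar with E' → E
I₀ = CLOSURE({ [E' → . E] }):
  [E' → . E] has the dot before E: add [E → . S S], [E → . B], [E → .]
  [E → . S S] has the dot before S: add [S → .], [S → . E - *]
  [E → . B] has the dot before B: add [B → .], [B → . S id E], [B → . S S id]
No further items can be added.

I₀ = { [B → . S S id], [B → . S id E], [B → .], [E → . B], [E → . S S], [E → .], [E' → . E], [S → . E - *], [S → .] }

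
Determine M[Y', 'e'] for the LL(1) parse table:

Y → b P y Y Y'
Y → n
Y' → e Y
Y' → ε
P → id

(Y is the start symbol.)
To find M[Y', 'e'], we find productions for Y' where 'e' is in the predict set (PREDICT(N → α) = (FIRST(α) \ {ε}) ∪ (FOLLOW(N) if α ⇒* ε)).

Relevant sets:
  FOLLOW(Y') = { $, 'e' }

Y' → e Y: PREDICT = { 'e' }
  'e' is in predict set, so this production goes in M[Y', 'e']
Y' → ε: PREDICT = { $, 'e' }
  'e' is in predict set, so this production goes in M[Y', 'e']

M[Y', 'e'] = Y' → e Y, Y' → ε  (a multiply-defined cell — the grammar is not LL(1))

Answer: Y' → e Y, Y' → ε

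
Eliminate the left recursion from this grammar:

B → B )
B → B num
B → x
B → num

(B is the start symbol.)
B → x B'
B → num B'
B' → ) B'
B' → num B'
B' → ε

B is directly left-recursive. The standard transformation for
  A → A α₁ | ... | A α_m | β₁ | ... | β_n
is
  A  → β₁ A' | ... | β_n A'
  A' → α₁ A' | ... | α_m A' | ε

B → x becomes B → x B'
B → num becomes B → num B'
B → B ) becomes B' → ) B'
B → B num becomes B' → num B'
Add B' → ε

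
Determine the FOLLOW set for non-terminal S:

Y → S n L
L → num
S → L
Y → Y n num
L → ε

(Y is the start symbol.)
To compute FOLLOW(S), find every occurrence of S on a right-hand side N → α S β: add FIRST(β) \ {ε}, and if β is empty or nullable also add FOLLOW(N). Iterate to a fixed point.

In Y → S n L: S is followed by n L, add FIRST(n L) \ {ε} = { 'n' }

Taking the union: FOLLOW(S) = { 'n' }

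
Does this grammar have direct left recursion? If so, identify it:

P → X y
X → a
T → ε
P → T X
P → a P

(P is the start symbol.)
No direct left recursion

P → X y: starts with X
X → a: starts with a
T → ε: starts with ε
P → T X: starts with T
P → a P: starts with a

No direct left recursion found.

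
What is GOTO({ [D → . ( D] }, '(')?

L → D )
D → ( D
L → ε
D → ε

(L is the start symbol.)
GOTO(I, '(') = CLOSURE({ [A → αX.β] : [A → α.Xβ] ∈ I, X = '(' })

Items with dot before '(', with the dot advanced:
  [D → . ( D] → [D → ( . D]
Closure of the advanced items:
  [D → ( . D] has the dot before D: add [D → . ( D], [D → .]

GOTO = { [D → ( . D], [D → . ( D], [D → .] }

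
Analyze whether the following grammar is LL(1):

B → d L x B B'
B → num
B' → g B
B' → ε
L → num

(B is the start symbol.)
A grammar is LL(1) if for each non-terminal N with multiple productions, the predict sets of those productions are pairwise disjoint, where PREDICT(N → α) = (FIRST(α) \ {ε}) ∪ (FOLLOW(N) if α ⇒* ε).

Relevant sets:
  FOLLOW(B') = { $, 'g' }

For B:
  PREDICT(B → d L x B B') = { 'd' }
  PREDICT(B → num) = { 'num' }
For B':
  PREDICT(B' → g B) = { 'g' }
  PREDICT(B' → ε) = { $, 'g' }
L has a single production, so nothing to check there.

Conflict found: Predict set conflict for B': { 'g' }
The grammar is NOT LL(1).

Answer: No. Predict set conflict for B': { 'g' }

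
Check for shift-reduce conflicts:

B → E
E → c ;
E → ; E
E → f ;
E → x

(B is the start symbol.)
A shift-reduce conflict occurs when an LR(0) state has both:
  - a complete (reduce) item [A → α .] (dot at the end), and
  - a shift item [B → β . c γ] (dot before a terminal).

Augment with B' → B and build the canonical LR(0) collection (I0 = CLOSURE({[B' → . B]}), then GOTO on every symbol after a dot until no new states appear). It has 10 states:
  I0: { [B → . E], [B' → . B], [E → . ; E], [E → . c ;], [E → . f ;], [E → . x] }  — shift
  I1: { [E → . ; E], [E → . c ;], [E → . f ;], [E → . x], [E → ; . E] }  — shift
  I2: { [B' → B .] }  — accept
  I3: { [B → E .] }  — reduce
  I4: { [E → c . ;] }  — shift
  I5: { [E → f . ;] }  — shift
  I6: { [E → x .] }  — reduce
  I7: { [E → f ; .] }  — reduce
  I8: { [E → c ; .] }  — reduce
  I9: { [E → ; E .] }  — reduce

No state contains both a complete item and a shift item.

Answer: No shift-reduce conflicts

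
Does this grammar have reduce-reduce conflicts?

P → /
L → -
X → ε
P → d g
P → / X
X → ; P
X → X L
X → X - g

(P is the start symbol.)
Yes — I1: [P → / .] vs [X → .]

Augment with P' → P and build the canonical LR(0) collection (I0 = CLOSURE({[P' → . P]}), then GOTO on every symbol after a dot until no new states appear). It has 11 states:
  I0: { [P → . / X], [P → . /], [P → . d g], [P' → . P] }  — shift
  I1: { [P → / . X], [P → / .], [X → . ; P], [X → . X - g], [X → . X L], [X → .] }  — shift, 2 reduces
  I2: { [P' → P .] }  — accept
  I3: { [P → d . g] }  — shift
  I4: { [P → d g .] }  — reduce
  I5: { [P → . / X], [P → . /], [P → . d g], [X → ; . P] }  — shift
  I6: { [L → . -], [P → / X .], [X → X . - g], [X → X . L] }  — shift, reduce
  I7: { [L → - .], [X → X - . g] }  — shift, reduce
  I8: { [X → X L .] }  — reduce
  I9: { [X → X - g .] }  — reduce
  I10: { [X → ; P .] }  — reduce

I1 contains complete items [P → / .], [X → .] — reduce-reduce conflict.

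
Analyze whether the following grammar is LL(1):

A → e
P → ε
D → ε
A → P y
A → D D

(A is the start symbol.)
A grammar is LL(1) if for each non-terminal N with multiple productions, the predict sets of those productions are pairwise disjoint, where PREDICT(N → α) = (FIRST(α) \ {ε}) ∪ (FOLLOW(N) if α ⇒* ε).

Relevant sets:
  FIRST(P) = { ε }
  FIRST(D) = { ε }
  FOLLOW(A) = { $ }

For A:
  PREDICT(A → e) = { 'e' }
  PREDICT(A → P y) = { 'y' }
  PREDICT(A → D D) = { $ }
P, D have a single production, so nothing to check there.

All predict sets are disjoint. The grammar IS LL(1).

Answer: Yes, the grammar is LL(1).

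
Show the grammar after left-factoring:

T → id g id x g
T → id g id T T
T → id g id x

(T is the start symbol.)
T → id g id T'
T' → x T''
T'' → g
T'' → ε
T' → T T

Left-factoring transforms A → αβ₁ | αβ₂ into A → αA' and A' → β₁ | β₂
(α is the longest common prefix among the alternatives). Repeat until
no nonterminal has two alternatives with a common prefix.

Round 1: T has alternatives sharing prefix 'id g id'. Introduce T': T → id g id T'
  Add: T' → x g
  Add: T' → T T
  Add: T' → x

Round 2: T' has alternatives sharing prefix 'x'. Introduce T'': T' → x T''
  Add: T'' → g
  Add: T'' → ε

No remaining common prefixes — done.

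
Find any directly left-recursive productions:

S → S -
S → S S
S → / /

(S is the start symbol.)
Direct left recursion occurs when N → N α for some non-terminal N (the right-hand side begins with the left-hand side itself).

S → S -: LEFT RECURSIVE (starts with S)
S → S S: LEFT RECURSIVE (starts with S)
S → / /: starts with '/'

The grammar has direct left recursion on: S.

Answer: Yes, S is left-recursive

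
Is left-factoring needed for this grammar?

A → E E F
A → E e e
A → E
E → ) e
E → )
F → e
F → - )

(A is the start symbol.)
Yes, A has productions with common prefix 'E'; E has productions with common prefix ')'

Left-factoring is needed when two productions for the same non-terminal
share a common prefix on the right-hand side.

Productions for A:
  A → E E F
  A → E e e
  A → E
Productions for E:
  E → ) e
  E → )
Productions for F:
  F → e
  F → - )

Found common prefix 'E' in productions for A
Found common prefix ')' in productions for E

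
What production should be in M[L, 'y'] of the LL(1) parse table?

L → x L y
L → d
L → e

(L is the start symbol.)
To find M[L, 'y'], we find productions for L where 'y' is in the predict set (PREDICT(N → α) = (FIRST(α) \ {ε}) ∪ (FOLLOW(N) if α ⇒* ε)).

L → x L y: PREDICT = { 'x' }
L → d: PREDICT = { 'd' }
L → e: PREDICT = { 'e' }

M[L, 'y'] is empty (no production applies)

Answer: Empty (error entry)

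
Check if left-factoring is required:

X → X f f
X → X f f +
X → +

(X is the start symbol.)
Yes, X has productions with common prefix 'X f f'

Left-factoring is needed when two productions for the same non-terminal
share a common prefix on the right-hand side.

Productions for X:
  X → X f f
  X → X f f +
  X → +

Found common prefix 'X f f' in productions for X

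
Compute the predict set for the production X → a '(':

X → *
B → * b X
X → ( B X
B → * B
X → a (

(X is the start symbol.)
PREDICT(X → a '(') = (FIRST(RHS) \ {ε}) ∪ (FOLLOW(X) if ε ∈ FIRST(RHS), i.e. RHS ⇒* ε)
FIRST(a '(') = { 'a' }
ε ∉ FIRST(a '('), so FOLLOW(X) is not added.
PREDICT(X → a '(') = { 'a' }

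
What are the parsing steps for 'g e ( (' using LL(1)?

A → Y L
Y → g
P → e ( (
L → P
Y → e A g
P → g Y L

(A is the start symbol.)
Stack is shown with the top on the left.

Stack    Input      Action
--------------------------
A $      g e ( ( $  output A → Y L
Y L $    g e ( ( $  output Y → g
g L $    g e ( ( $  match 'g'
L $      e ( ( $    output L → P
P $      e ( ( $    output P → e ( (
e ( ( $  e ( ( $    match 'e'
( ( $    ( ( $      match '('
( $      ( $        match '('
$        $          accept

The string is accepted.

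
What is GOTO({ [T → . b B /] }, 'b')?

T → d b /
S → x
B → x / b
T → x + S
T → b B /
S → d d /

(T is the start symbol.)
GOTO(I, 'b') = CLOSURE({ [A → αX.β] : [A → α.Xβ] ∈ I, X = 'b' })

Items with dot before 'b', with the dot advanced:
  [T → . b B /] → [T → b . B /]
Closure of the advanced items:
  [T → b . B /] has the dot before B: add [B → . x / b]

GOTO = { [B → . x / b], [T → b . B /] }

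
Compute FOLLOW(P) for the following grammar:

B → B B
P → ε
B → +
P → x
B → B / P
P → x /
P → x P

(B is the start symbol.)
In B → B / P: P is at the end, add FOLLOW(B)
In P → x P: P is at the end; this adds FOLLOW(P) to itself — nothing new

The FOLLOW sets referred to above (computed the same way, to a fixed point):
  FOLLOW(B) = { $, '+', '/' }

Taking the union: FOLLOW(P) = { $, '+', '/' }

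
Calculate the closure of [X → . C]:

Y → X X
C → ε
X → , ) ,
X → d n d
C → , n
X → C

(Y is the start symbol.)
Start with: [X → . C]
  [X → . C] has the dot before C: add [C → .], [C → . , n]
No further items can be added.

CLOSURE = { [C → . , n], [C → .], [X → . C] }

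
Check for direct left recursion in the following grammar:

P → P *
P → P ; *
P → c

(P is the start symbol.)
Yes, P is left-recursive

P → P *: LEFT RECURSIVE (starts with P)
P → P ; *: LEFT RECURSIVE (starts with P)
P → c: starts with c

The grammar has direct left recursion on: P.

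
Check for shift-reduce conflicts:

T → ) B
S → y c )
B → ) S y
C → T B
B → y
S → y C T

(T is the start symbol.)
A shift-reduce conflict occurs when an LR(0) state has both:
  - a complete (reduce) item [A → α .] (dot at the end), and
  - a shift item [B → β . c γ] (dot before a terminal).

Augment with T' → T and build the canonical LR(0) collection (I0 = CLOSURE({[T' → . T]}), then GOTO on every symbol after a dot until no new states appear). It has 15 states:
  I0: { [T → . ) B], [T' → . T] }  — shift
  I1: { [B → . ) S y], [B → . y], [T → ) . B] }  — shift
  I2: { [T' → T .] }  — accept
  I3: { [B → ) . S y], [S → . y C T], [S → . y c )] }  — shift
  I4: { [T → ) B .] }  — reduce
  I5: { [B → y .] }  — reduce
  I6: { [B → ) S . y] }  — shift
  I7: { [C → . T B], [S → y . C T], [S → y . c )], [T → . ) B] }  — shift
  I8: { [S → y C . T], [T → . ) B] }  — shift
  I9: { [B → . ) S y], [B → . y], [C → T . B] }  — shift
  I10: { [S → y c . )] }  — shift
  I11: { [S → y c ) .] }  — reduce
  I12: { [C → T B .] }  — reduce
  I13: { [S → y C T .] }  — reduce
  I14: { [B → ) S y .] }  — reduce

No state contains both a complete item and a shift item.

Answer: No shift-reduce conflicts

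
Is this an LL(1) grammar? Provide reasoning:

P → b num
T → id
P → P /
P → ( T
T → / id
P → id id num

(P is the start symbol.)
A grammar is LL(1) if for each non-terminal N with multiple productions, the predict sets of those productions are pairwise disjoint, where PREDICT(N → α) = (FIRST(α) \ {ε}) ∪ (FOLLOW(N) if α ⇒* ε).

Relevant sets:
  FIRST(P) = { '(', 'b', 'id' }

For P:
  PREDICT(P → b num) = { 'b' }
  PREDICT(P → P '/') = { '(', 'b', 'id' }
  PREDICT(P → '(' T) = { '(' }
  PREDICT(P → id id num) = { 'id' }
For T:
  PREDICT(T → id) = { 'id' }
  PREDICT(T → '/' id) = { '/' }

Conflict found: Predict set conflict for P: { 'b' }
The grammar is NOT LL(1).

Answer: No. Predict set conflict for P: { 'b' }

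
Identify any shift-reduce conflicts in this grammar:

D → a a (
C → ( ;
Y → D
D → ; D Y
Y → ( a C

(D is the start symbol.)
No shift-reduce conflicts

A shift-reduce conflict occurs when an LR(0) state has both:
  - a complete (reduce) item [A → α .] (dot at the end), and
  - a shift item [B → β . c γ] (dot before a terminal).

Augment with D' → D and build the canonical LR(0) collection (I0 = CLOSURE({[D' → . D]}), then GOTO on every symbol after a dot until no new states appear). It has 14 states:
  I0: { [D → . ; D Y], [D → . a a (], [D' → . D] }  — shift
  I1: { [D → . ; D Y], [D → . a a (], [D → ; . D Y] }  — shift
  I2: { [D' → D .] }  — accept
  I3: { [D → a . a (] }  — shift
  I4: { [D → a a . (] }  — shift
  I5: { [D → a a ( .] }  — reduce
  I6: { [D → . ; D Y], [D → . a a (], [D → ; D . Y], [Y → . ( a C], [Y → . D] }  — shift
  I7: { [Y → ( . a C] }  — shift
  I8: { [Y → D .] }  — reduce
  I9: { [D → ; D Y .] }  — reduce
  I10: { [C → . ( ;], [Y → ( a . C] }  — shift
  I11: { [C → ( . ;] }  — shift
  I12: { [Y → ( a C .] }  — reduce
  I13: { [C → ( ; .] }  — reduce

No state contains both a complete item and a shift item.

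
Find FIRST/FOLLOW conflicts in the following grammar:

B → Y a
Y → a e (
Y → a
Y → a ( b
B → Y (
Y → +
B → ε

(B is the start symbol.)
No FIRST/FOLLOW conflicts.

A FIRST/FOLLOW conflict occurs when a non-terminal N has a nullable alternative N → β (β ⇒* ε) and another alternative N → α with FIRST(α) ∩ FOLLOW(N) ≠ ∅: on such a lookahead the parser cannot decide between expanding α and letting N vanish via β.

Nullable non-terminals: B.
FIRST sets used below: FIRST(Y) = { '+', 'a' }

B: nullable alternative(s) B → ε; FOLLOW(B) = { $ }
  B → Y a: FIRST \ {ε} = { '+', 'a' } — disjoint from FOLLOW(B)
  B → Y (: FIRST \ {ε} = { '+', 'a' } — disjoint from FOLLOW(B)
  B → ε: FIRST \ {ε} = { } — this is the only nullable alternative, skip

Y has no nullable alternative, so no FIRST/FOLLOW check is needed there.

No FIRST/FOLLOW conflicts found.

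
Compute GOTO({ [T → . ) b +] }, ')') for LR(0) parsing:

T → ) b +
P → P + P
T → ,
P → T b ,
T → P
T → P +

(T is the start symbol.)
GOTO(I, ')') = CLOSURE({ [A → αX.β] : [A → α.Xβ] ∈ I, X = ')' })

Items with dot before ')', with the dot advanced:
  [T → . ) b +] → [T → ) . b +]
Closure adds nothing (no advanced item has the dot before a non-terminal).

GOTO = { [T → ) . b +] }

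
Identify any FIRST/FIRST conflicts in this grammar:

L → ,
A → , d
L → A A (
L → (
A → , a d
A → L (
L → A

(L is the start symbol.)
Yes. L → ',' / L → A A '(' on { ',' }; L → ',' / L → A on { ',' }; L → A A '(' / L → '(' on { '(' }; L → A A '(' / L → A on { '(', ',' }; L → '(' / L → A on { '(' }; A → ',' d / A → ',' a d on { ',' }; A → ',' d / A → L '(' on { ',' }; A → ',' a d / A → L '(' on { ',' }

FIRST sets of the non-terminals at (or reachable through a nullable prefix from) the front of some alternative:
  FIRST(A) = { '(', ',' }
  FIRST(L) = { '(', ',' }

Productions for L:
  L → ,: FIRST = { ',' }
  L → A A (: FIRST = { '(', ',' }
  L → (: FIRST = { '(' }
  L → A: FIRST = { '(', ',' }
Productions for A:
  A → , d: FIRST = { ',' }
  A → , a d: FIRST = { ',' }
  A → L (: FIRST = { '(', ',' }

Conflict for L: L → , and L → A A (
  Overlap: { ',' }
Conflict for L: L → , and L → A
  Overlap: { ',' }
Conflict for L: L → A A ( and L → (
  Overlap: { '(' }
Conflict for L: L → A A ( and L → A
  Overlap: { '(', ',' }
Conflict for L: L → ( and L → A
  Overlap: { '(' }
Conflict for A: A → , d and A → , a d
  Overlap: { ',' }
Conflict for A: A → , d and A → L (
  Overlap: { ',' }
Conflict for A: A → , a d and A → L (
  Overlap: { ',' }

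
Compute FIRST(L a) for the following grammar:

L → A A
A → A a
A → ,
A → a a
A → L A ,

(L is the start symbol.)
FIRST sets of the non-terminals involved (from the grammar, by fixed-point iteration):
  FIRST(L) = { ',', 'a' }

To compute FIRST(L a), process the symbols left to right:
Symbol L is a non-terminal. Add FIRST(L) \ {ε} = { ',', 'a' }
L is not nullable (ε ∉ FIRST(L)), so stop here.
FIRST(L a) = { ',', 'a' }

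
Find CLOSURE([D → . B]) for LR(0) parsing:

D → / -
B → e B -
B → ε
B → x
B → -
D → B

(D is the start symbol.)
{ [B → . -], [B → . e B -], [B → . x], [B → .], [D → . B] }

To compute CLOSURE, for each item [A → α.Bβ] where B is a non-terminal, add [B → .γ] for all productions B → γ; repeat for the newly added items until nothing changes.

Start with: [D → . B]
  [D → . B] has the dot before B: add [B → . e B -], [B → .], [B → . x], [B → . -]
No further items can be added.

CLOSURE = { [B → . -], [B → . e B -], [B → . x], [B → .], [D → . B] }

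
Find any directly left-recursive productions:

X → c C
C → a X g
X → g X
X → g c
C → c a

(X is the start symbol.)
No direct left recursion

X → c C: starts with c
C → a X g: starts with a
X → g X: starts with g
X → g c: starts with g
C → c a: starts with c

No direct left recursion found.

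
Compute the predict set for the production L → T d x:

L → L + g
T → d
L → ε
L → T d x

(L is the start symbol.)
PREDICT(L → T d x) = (FIRST(RHS) \ {ε}) ∪ (FOLLOW(L) if ε ∈ FIRST(RHS), i.e. RHS ⇒* ε)
FIRST(T) = { 'd' }
FIRST(T d x) = { 'd' }
ε ∉ FIRST(T d x), so FOLLOW(L) is not added.
PREDICT(L → T d x) = { 'd' }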